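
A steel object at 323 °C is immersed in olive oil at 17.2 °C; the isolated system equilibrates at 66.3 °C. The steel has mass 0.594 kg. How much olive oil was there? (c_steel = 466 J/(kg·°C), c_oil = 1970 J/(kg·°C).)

m ≈ 0.735 kg

|Q_steel| = |Q_oil|:
0.594×466×(323 − 66.3) = m×1970×(66.3 − 17.2)
96727 m = 71056  ⇒  m ≈ 0.7346 kg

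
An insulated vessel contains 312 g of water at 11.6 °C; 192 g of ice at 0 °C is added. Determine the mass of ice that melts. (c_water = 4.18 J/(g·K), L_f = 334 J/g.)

Water can give up m c ΔT = 312×4.18×11.6 = 15128 J before reaching 0 °C.
Melting all 192 g of ice would need 192×334 = 64128 J.
That's not enough to melt it all — equilibrium is at 0 °C with ice remaining.
m_melted×334 = 15128  ⇒  m_melted ≈ 45.29 g.

m_melted ≈ 45.3 g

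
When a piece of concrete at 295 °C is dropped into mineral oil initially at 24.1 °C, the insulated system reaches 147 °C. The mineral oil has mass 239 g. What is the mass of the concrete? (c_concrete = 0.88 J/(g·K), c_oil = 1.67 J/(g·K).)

m ≈ 377 g

Setting the total heat transfer to zero:
m×0.88×(147 − 295) + 239×1.67×(147 − 24.1) = 0
-130.24 m = -49053
m = -49053/-130.24 ≈ 376.6 g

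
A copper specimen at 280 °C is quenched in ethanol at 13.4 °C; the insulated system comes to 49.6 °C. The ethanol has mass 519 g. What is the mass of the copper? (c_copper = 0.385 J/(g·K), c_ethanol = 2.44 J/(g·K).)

m ≈ 517 g

Heat lost by the copper = heat gained by the ethanol:
m×0.385×(280 − 49.6) = 519×2.44×(49.6 − 13.4)
88.7 m = 45842  ⇒  m ≈ 516.8 g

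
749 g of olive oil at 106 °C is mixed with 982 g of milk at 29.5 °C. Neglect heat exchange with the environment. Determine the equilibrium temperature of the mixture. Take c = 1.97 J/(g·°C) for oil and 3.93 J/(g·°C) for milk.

T_f ≈ 50.7 °C

Let T be the final temperature. ΣQ_i = 0:
749*1.97*(T − 106) + 982*3.93*(T − 29.5) = 0
1475.5(T − 106) + 3859.3(T − 29.5) = 0
(1475.5 + 3859.3) T = 1475.5*106 + 3859.3*29.5
T = 270254 / 5334.8 = 50.7 °C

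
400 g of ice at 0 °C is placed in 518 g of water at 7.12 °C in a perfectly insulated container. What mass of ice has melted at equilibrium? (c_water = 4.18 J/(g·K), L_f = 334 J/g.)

m_melted ≈ 46.2 g

Water can give up m c ΔT = 518·4.18·7.12 = 15417 J before reaching 0 °C.
Fully melting the ice requires m_ice L_f = 400·334 = 133600 J.
That's not enough to melt it all — equilibrium is at 0 °C with ice remaining.
Mass melted = 15417/334 ≈ 46.16 g.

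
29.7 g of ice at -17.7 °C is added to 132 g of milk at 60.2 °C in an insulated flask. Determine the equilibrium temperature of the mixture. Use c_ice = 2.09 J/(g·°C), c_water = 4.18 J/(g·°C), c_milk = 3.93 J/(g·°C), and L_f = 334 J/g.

Sum of m c ΔT and latent-heat terms is zero:
ice -17.7→0 °C: 29.7·2.09·17.7 = 1098.7
  fusion: m_ice L_f = 29.7·334 = 9919.8
  meltwater 0→T: 29.7·4.18·T = 124.15 T
  milk cools: 132·3.93·(T − 60.2) = 518.76(T − 60.2)
642.91 T = 31229 − 11018 = 20211
T ≈ 31.44 °C (positive, so assuming full melt was valid).

T_f ≈ 31.4 °C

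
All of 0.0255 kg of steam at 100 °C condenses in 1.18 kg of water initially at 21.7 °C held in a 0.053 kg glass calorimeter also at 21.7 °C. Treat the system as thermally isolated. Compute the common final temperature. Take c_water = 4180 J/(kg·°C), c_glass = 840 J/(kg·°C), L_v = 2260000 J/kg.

Conservation of energy gives ΣQ = 0:
steam→water at 100 °C releases m L_v = 0.0255×2260000 = 57630
  condensate cools 100→T: 0.0255×4180×(T − 100) = 106.59(T − 100)
  original water: 4932.4(T − 21.7)
  glass cup: 0.053×840×(T − 21.7) = 44.52(T − 21.7)
5083.5 T = 57630 + 10659 + 107999 = 176288
T ≈ 34.68 °C, under the boiling point, so the assumption holds.

T_f ≈ 34.7 °C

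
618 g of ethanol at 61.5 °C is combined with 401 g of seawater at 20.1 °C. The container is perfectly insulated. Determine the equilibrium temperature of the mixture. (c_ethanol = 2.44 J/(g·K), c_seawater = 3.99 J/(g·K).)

T_f ≈ 40.2 °C

Taking heat into each body as positive, Σ m c ΔT = 0:
618×2.44×(T − 61.5) + 401×3.99×(T − 20.1) = 0
(1507.9 + 1600) T = 1507.9×61.5 + 1600×20.1
T ≈ 40.19 °C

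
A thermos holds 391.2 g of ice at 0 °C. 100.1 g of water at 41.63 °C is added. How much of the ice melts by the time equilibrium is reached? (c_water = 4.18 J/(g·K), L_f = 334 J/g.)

m_melted ≈ 52.2 g

Cooling the water to 0 °C releases 100.1×4.18×41.63 = 17419 J.
Melting all 391.2 g of ice would need 391.2×334 = 130661 J.
Since 17419 < 130661 J, not all the ice melts; equilibrium is at 0 °C.
Mass melted = 17419/334 ≈ 52.15 g.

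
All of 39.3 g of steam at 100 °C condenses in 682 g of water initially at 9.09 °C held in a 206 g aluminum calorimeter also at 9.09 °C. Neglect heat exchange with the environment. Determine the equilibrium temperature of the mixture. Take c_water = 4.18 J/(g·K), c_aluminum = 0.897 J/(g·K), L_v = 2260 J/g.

Net heat exchanged in the isolated system is zero:
latent heat released on condensation: 39.3×2260 = 88818; condensed water 100 °C→T: 164.27(T − 100); original water: 2850.8(T − 9.09); cup: 184.78(T − 9.09)
3199.8 T = 88818 + 16427 + 27593 = 132838
T ≈ 41.51 °C (< 100 °C, so full condensation is consistent).

T_f ≈ 41.5 °C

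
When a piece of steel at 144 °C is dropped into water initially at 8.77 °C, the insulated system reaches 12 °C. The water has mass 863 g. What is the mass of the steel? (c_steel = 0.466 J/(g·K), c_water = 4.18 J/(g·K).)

|Q_steel| = |Q_water|:
m·0.466·(144 − 12) = 863·4.18·(12 − 8.77)
61.51 m = 11652  ⇒  m ≈ 189.4 g

m ≈ 189 g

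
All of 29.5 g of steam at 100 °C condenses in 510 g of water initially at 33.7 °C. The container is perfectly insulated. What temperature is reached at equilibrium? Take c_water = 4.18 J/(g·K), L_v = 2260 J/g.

T_f ≈ 66.9 °C

Taking heat into each body as positive, Σ m c ΔT = 0:
latent heat released on condensation: 29.5·2260 = 66670; condensed water 100 °C→T: 123.31(T − 100); water warms: 510·4.18·(T − 33.7) = 2131.8(T − 33.7)
2255.1 T = 66670 + 12331 + 71842 = 150843
T ≈ 66.89 °C (< 100 °C, so full condensation is consistent).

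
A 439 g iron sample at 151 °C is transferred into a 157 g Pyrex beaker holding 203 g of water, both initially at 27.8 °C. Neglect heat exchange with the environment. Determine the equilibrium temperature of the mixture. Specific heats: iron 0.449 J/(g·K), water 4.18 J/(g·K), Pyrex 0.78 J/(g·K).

T_f is the heat-capacity-weighted average of the initial temperatures:
T_f = (197.11*151 + 848.54*27.8 + 122.46*27.8) / (197.11 + 848.54 + 122.46)
    = 56758 / 1168.1 ≈ 48.59 °C

T_f ≈ 48.6 °C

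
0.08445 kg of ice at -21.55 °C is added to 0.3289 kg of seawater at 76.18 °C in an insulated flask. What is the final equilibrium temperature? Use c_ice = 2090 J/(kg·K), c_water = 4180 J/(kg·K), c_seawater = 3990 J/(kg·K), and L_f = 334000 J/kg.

T_f ≈ 40.8 °C

Taking heat into each body as positive, Σ m c ΔT = 0:
ice -21.55→0 °C: 0.08445·2090·21.55 = 3803.6
  melt ice: 0.08445·334000 = 28206
  meltwater 0→T: 0.08445·4180·T = 353 T
  seawater cools: 0.3289·3990·(T − 76.18) = 1312.3(T − 76.18)
1665.3 T = 99972 − 32010 = 67962
T ≈ 40.81 °C. Since T > 0 °C, the all-ice-melts assumption holds.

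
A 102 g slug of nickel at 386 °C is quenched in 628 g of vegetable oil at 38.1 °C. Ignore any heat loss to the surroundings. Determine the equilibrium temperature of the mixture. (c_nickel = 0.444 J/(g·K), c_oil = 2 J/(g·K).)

Heat gained plus heat lost sum to zero:
102·0.444·(T − 386) + 628·2·(T − 38.1) = 0
45.29(T − 386) + 1256(T − 38.1) = 0
(45.29 + 1256) T = 45.29·386 + 1256·38.1
T = 65335 / 1301.3 = 50.2 °C

T_f ≈ 50.2 °C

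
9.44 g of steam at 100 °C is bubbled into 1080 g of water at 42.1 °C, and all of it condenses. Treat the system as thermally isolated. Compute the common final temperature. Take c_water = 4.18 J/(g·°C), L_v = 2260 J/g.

Heat gained plus heat lost sum to zero:
latent heat released on condensation: 9.44·2260 = 21334; condensate cools 100→T: 9.44·4.18·(T − 100) = 39.46(T − 100); water warms: 1080·4.18·(T − 42.1) = 4514.4(T − 42.1)
4553.9 T = 21334 + 3945.9 + 190056 = 215337
T ≈ 47.29 °C (< 100 °C, so full condensation is consistent).

T_f ≈ 47.3 °C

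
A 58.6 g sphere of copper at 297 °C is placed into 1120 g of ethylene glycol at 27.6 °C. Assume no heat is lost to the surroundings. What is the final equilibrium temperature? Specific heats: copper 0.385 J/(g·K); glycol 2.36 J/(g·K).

T_f ≈ 29.9 °C

Let T be the final temperature. ΣQ_i = 0:
58.6·0.385·(T − 297) + 1120·2.36·(T − 27.6) = 0
22.56(T − 297) + 2643.2(T − 27.6) = 0
(22.56 + 2643.2) T = 22.56·297 + 2643.2·27.6
T = 79653 / 2665.8 = 29.9 °C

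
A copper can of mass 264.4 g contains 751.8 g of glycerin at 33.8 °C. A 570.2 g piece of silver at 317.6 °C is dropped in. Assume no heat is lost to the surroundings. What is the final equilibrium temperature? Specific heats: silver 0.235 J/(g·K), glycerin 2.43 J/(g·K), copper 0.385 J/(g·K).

Conservation of energy gives ΣQ = 0:
570.2×0.235×(T − 317.6) + 751.8×2.43×(T − 33.8) + 264.4×0.385×(T − 33.8) = 0
134(T − 317.6) + 1826.9(T − 33.8) + 101.79(T − 33.8) = 0
(134 + 1826.9 + 101.79) T = 134×317.6 + 1826.9×33.8 + 101.79×33.8
T ≈ 52.24 °C

T_f ≈ 52.2 °C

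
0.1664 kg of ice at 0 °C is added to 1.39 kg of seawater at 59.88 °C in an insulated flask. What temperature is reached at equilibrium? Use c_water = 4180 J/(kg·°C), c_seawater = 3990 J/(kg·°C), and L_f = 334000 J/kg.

Taking heat into each body as positive, Σ m c ΔT = 0:
latent heat to melt: 0.1664×334000 = 55578; warm the meltwater: 695.55 T; seawater: 5546.1(T − 59.88)
6241.7 T = 332100 − 55578 = 276523
T ≈ 44.30 °C — above 0 °C, consistent with complete melting.

T_f ≈ 44.3 °C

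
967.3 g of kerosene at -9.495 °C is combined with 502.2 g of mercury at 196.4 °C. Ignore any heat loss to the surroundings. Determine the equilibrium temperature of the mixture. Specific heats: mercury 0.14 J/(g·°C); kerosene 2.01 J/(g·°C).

T_f ≈ -2.3 °C

With ΣQ=0 the equilibrium temperature is the m·c-weighted mean:
T_f = (70.31·196.4 + 1944.3·(-9.495)) / (70.31 + 1944.3)
    = -4652.4 / 2014.6 ≈ -2.31 °C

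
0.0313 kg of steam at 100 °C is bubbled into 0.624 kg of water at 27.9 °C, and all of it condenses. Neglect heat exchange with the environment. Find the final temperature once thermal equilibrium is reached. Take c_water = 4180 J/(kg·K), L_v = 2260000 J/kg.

T_f ≈ 57.2 °C

Sum of m c ΔT and latent-heat terms is zero:
steam→water at 100 °C releases m L_v = 0.0313×2260000 = 70738; condensed water 100 °C→T: 130.83(T − 100); original water: 2608.3(T − 27.9)
2739.2 T = 70738 + 13083 + 72772 = 156594
T ≈ 57.17 °C — below 100 °C, confirming all the steam condensed.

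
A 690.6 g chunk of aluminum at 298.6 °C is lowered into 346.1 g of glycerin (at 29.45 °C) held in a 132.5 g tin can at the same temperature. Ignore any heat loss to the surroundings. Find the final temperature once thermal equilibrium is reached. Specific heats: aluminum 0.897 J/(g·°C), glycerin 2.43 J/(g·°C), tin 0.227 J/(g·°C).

T_f ≈ 141.3 °C

Setting the total heat transfer to zero:
690.6·0.897·(T − 298.6) + 346.1·2.43·(T − 29.45) + 132.5·0.227·(T − 29.45) = 0
619.47(T − 298.6) + 841.02(T − 29.45) + 30.08(T − 29.45) = 0
1490.6 T = 210627
T ≈ 141.31 °C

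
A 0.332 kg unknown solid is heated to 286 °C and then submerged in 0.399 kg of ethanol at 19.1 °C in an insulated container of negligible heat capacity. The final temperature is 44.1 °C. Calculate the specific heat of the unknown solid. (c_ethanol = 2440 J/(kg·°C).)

c ≈ 303 J/(kg·°C)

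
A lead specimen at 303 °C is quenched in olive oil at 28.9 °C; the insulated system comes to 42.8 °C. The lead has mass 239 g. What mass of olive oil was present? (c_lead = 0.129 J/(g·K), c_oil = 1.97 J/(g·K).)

m ≈ 293 g

|Q_lead| = |Q_oil|:
239·0.129·(303 − 42.8) = m·1.97·(42.8 − 28.9)
27.38 m = 8022.2  ⇒  m ≈ 293 g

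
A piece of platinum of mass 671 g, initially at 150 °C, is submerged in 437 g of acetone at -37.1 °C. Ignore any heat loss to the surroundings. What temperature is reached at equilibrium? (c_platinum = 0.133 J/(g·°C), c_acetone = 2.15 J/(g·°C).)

T_f ≈ -20.9 °C

T_f = Σ m_i c_i T_i / Σ m_i c_i:
T_f = (89.24×150 + 939.55×(-37.1)) / (89.24 + 939.55)
    = -21471 / 1028.8 ≈ -20.87 °C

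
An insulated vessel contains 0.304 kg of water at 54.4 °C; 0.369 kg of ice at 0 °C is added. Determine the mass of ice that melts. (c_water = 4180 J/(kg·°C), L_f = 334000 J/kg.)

Water can give up m c ΔT = 0.304×4180×54.4 = 69127 J before reaching 0 °C.
Fully melting the ice requires m_ice L_f = 0.369×334000 = 123246 J.
That's not enough to melt it all — equilibrium is at 0 °C with ice remaining.
m_melted×334000 = 69127  ⇒  m_melted ≈ 0.207 kg.

m_melted ≈ 0.207 kg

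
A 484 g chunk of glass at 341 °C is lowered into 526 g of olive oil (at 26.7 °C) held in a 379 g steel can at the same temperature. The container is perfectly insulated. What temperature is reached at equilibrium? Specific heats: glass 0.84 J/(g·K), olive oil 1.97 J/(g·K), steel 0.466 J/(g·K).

Heat gained plus heat lost sum to zero:
484*0.84*(T − 341) + 526*1.97*(T − 26.7) + 379*0.466*(T − 26.7) = 0
406.56(T − 341) + 1036.2(T − 26.7) + 176.61(T − 26.7) = 0
1619.4 T = 171020
T = 171020/1619.4 ≈ 105.61 °C

T_f ≈ 105.6 °C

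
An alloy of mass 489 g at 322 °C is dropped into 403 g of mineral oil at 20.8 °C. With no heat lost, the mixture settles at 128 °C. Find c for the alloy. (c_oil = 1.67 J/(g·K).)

c ≈ 0.761 J/(g·K)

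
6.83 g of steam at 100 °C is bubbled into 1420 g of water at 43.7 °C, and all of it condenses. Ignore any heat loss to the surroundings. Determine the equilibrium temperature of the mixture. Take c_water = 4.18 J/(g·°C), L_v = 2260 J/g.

Conservation of energy gives ΣQ = 0:
condense steam: −6.83×2260 = −15436; condensate cools 100→T: 6.83×4.18×(T − 100) = 28.55(T − 100); water warms: 1420×4.18×(T − 43.7) = 5935.6(T − 43.7)
5964.1 T = 15436 + 2854.9 + 259386 = 277676
T ≈ 46.56 °C, under the boiling point, so the assumption holds.

T_f ≈ 46.6 °C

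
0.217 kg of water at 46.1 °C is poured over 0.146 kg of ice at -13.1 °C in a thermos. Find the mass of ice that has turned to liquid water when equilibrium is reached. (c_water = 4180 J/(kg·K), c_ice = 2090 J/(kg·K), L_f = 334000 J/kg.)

Heat available from the water dropping to 0 °C: 0.217×4180×46.1 = 41815 J.
Of that, 0.146×2090×13.1 = 3997.3 J goes to bring the ice to 0 °C, leaving 37818 J.
Melting all 0.146 kg of ice would need 0.146×334000 = 48764 J.
37818 J < 48764 J, so only part of the ice melts and the system sits at 0 °C.
m_melt = 37818 / L_f = 0.1132 kg.

m_melted ≈ 0.113 kg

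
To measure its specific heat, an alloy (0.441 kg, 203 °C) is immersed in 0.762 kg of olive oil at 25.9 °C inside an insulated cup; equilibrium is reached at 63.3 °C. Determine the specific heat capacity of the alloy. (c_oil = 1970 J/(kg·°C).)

c ≈ 911 J/(kg·°C)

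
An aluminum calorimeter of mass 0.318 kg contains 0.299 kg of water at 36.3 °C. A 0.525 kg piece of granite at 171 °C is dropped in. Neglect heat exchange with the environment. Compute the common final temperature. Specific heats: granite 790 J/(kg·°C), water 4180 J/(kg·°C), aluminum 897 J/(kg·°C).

T_f ≈ 65.0 °C

Net heat exchanged in the isolated system is zero:
0.525×790×(T − 171) + 0.299×4180×(T − 36.3) + 0.318×897×(T − 36.3) = 0
414.75(T − 171) + 1249.8(T − 36.3) + 285.25(T − 36.3) = 0
(414.75 + 1249.8 + 285.25) T = 414.75×171 + 1249.8×36.3 + 285.25×36.3
T = 126645/1949.8 ≈ 64.95 °C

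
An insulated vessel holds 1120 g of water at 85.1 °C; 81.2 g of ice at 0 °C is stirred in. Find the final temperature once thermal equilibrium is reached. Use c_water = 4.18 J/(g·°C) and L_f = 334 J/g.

Setting the total heat transfer to zero:
fusion: m_ice L_f = 81.2·334 = 27121
  warm the meltwater: 339.42 T
  water cools: 1120·4.18·(T − 85.1) = 4681.6(T − 85.1)
5021 T = 398404 − 27121 = 371283
T ≈ 73.95 °C (positive, so assuming full melt was valid).

T_f ≈ 73.9 °C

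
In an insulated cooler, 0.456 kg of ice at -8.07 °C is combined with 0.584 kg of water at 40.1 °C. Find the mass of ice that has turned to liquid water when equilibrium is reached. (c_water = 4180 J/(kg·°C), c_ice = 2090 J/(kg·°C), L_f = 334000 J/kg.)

m_melted ≈ 0.27 kg

Heat available from the water dropping to 0 °C: 0.584×4180×40.1 = 97889 J.
Of that, 0.456×2090×8.07 = 7691 J goes to bring the ice to 0 °C, leaving 90198 J.
To melt every bit of ice: 0.456×334000 = 152304 J.
90198 J < 152304 J, so only part of the ice melts and the system sits at 0 °C.
m_melted×334000 = 90198  ⇒  m_melted ≈ 0.2701 kg.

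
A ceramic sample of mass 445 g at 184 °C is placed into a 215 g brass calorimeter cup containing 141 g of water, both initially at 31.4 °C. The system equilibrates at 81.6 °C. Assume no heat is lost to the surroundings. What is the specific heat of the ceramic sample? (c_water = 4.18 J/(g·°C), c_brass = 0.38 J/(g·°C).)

Heat gained plus heat lost sum to zero:
445·c·(81.6 − 184) + 141·4.18·(81.6 − 31.4) + 215·0.38·(81.6 − 31.4) = 0
-45568 c = -33688
c = -33688/-45568 ≈ 0.7393 J/(g·°C)

c ≈ 0.739 J/(g·°C)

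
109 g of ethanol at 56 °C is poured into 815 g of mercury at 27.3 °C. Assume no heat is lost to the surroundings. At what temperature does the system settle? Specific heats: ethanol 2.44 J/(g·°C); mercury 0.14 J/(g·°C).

Heat lost by the ethanol equals heat gained by the mercury:
109×2.44×(56 − T) = 815×0.14×(T − 27.3)
265.96(56 − T) = 114.1(T − 27.3)
380.06 T = 18009  ⇒  T ≈ 47.38 °C

T_f ≈ 47.4 °C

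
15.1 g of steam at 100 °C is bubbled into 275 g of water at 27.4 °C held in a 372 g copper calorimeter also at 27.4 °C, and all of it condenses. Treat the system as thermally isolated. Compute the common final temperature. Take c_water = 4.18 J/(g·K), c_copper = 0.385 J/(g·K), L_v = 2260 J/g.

Net heat exchanged in the isolated system is zero:
condense steam: −15.1·2260 = −34126; condensed water 100 °C→T: 63.12(T − 100); water warms: 275·4.18·(T − 27.4) = 1149.5(T − 27.4); cup: 143.22(T − 27.4)
1355.8 T = 34126 + 6311.8 + 35421 = 75858
T ≈ 55.95 °C, under the boiling point, so the assumption holds.

T_f ≈ 55.9 °C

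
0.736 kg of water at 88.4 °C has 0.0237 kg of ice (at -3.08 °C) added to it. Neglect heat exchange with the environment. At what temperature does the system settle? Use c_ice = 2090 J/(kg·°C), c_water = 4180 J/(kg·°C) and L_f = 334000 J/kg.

Energy balance with sensible and latent terms:
warm ice to 0 °C: 0.0237·2090·(0 − (-3.08)) = 152.56; fusion: m_ice L_f = 0.0237·334000 = 7915.8; meltwater 0→T: 0.0237·4180·T = 99.07 T; water: 3076.5(T − 88.4)
3175.5 T = 271961 − 8068.4 = 263892
T ≈ 83.10 °C. Since T > 0 °C, the all-ice-melts assumption holds.

T_f ≈ 83.1 °C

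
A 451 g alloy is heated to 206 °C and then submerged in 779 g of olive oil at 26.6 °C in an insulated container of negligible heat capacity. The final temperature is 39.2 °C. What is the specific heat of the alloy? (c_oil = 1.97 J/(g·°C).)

c ≈ 0.257 J/(g·°C)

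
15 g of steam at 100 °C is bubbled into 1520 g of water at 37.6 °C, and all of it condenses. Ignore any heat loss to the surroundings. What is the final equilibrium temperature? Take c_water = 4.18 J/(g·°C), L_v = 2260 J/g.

Conservation of energy gives ΣQ = 0:
latent heat released on condensation: 15·2260 = 33900
  condensate cools 100→T: 15·4.18·(T − 100) = 62.7(T − 100)
  original water: 6353.6(T − 37.6)
6416.3 T = 33900 + 6270 + 238895 = 279065
T ≈ 43.49 °C — below 100 °C, confirming all the steam condensed.

T_f ≈ 43.5 °C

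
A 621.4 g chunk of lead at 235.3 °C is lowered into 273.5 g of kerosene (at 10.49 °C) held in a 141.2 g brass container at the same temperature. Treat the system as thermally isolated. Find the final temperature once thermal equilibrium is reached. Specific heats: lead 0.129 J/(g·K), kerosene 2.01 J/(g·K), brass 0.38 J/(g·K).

T_f ≈ 36.9 °C

Energy conservation, ΣQ = 0:
621.4·0.129·(T − 235.3) + 273.5·2.01·(T − 10.49) + 141.2·0.38·(T − 10.49) = 0
80.16(T − 235.3) + 549.73(T − 10.49) + 53.66(T − 10.49) = 0
683.55 T = 25191
T = 25191/683.55 ≈ 36.85 °C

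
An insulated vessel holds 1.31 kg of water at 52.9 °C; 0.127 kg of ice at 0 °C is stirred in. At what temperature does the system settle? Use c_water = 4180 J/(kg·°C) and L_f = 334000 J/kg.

T_f ≈ 41.2 °C

Net heat exchanged in the isolated system is zero:
melt ice: 0.127×334000 = 42418; meltwater 0→T: 0.127×4180×T = 530.86 T; water: 5475.8(T − 52.9)
6006.7 T = 289670 − 42418 = 247252
T ≈ 41.16 °C. Since T > 0 °C, the all-ice-melts assumption holds.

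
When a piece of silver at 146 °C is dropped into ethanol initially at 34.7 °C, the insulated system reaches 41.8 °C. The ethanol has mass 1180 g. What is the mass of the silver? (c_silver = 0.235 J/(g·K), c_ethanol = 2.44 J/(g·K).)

m ≈ 835 g

Heat lost by the silver = heat gained by the ethanol:
m·0.235·(146 − 41.8) = 1180·2.44·(41.8 − 34.7)
24.49 m = 20442  ⇒  m ≈ 834.8 g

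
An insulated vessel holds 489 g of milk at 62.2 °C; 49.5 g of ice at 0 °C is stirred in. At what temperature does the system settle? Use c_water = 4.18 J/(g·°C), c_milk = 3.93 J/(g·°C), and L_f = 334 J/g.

T_f ≈ 48.4 °C

Net heat exchanged in the isolated system is zero:
melt ice: 49.5·334 = 16533
  warm the meltwater: 206.91 T
  milk cools: 489·3.93·(T − 62.2) = 1921.8(T − 62.2)
2128.7 T = 119534 − 16533 = 103001
T ≈ 48.39 °C — above 0 °C, consistent with complete melting.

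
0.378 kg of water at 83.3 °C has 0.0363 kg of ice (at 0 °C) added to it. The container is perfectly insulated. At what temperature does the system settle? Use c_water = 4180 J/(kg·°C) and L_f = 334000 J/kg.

T_f ≈ 69.0 °C

Let T be the final temperature. ΣQ_i = 0:
fusion: m_ice L_f = 0.0363×334000 = 12124
  warm the meltwater: 151.73 T
  water: 1580(T − 83.3)
1731.8 T = 131617 − 12124 = 119493
T ≈ 69.00 °C (positive, so assuming full melt was valid).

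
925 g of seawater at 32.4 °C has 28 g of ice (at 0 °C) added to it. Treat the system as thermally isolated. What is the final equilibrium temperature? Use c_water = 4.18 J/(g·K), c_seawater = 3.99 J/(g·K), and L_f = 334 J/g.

T_f ≈ 28.9 °C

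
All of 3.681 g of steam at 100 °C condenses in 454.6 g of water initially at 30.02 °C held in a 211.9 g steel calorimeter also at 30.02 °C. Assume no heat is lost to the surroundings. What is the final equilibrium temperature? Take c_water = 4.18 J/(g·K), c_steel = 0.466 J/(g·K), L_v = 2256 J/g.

T_f ≈ 34.7 °C

Conservation of energy gives ΣQ = 0:
latent heat released on condensation: 3.681·2256 = 8304.3
  condensed water 100 °C→T: 15.39(T − 100)
  original water: 1900.2(T − 30.02)
  steel cup: 211.9·0.466·(T − 30.02) = 98.75(T − 30.02)
2014.4 T = 8304.3 + 1538.7 + 60009 = 69852
T ≈ 34.68 °C, under the boiling point, so the assumption holds.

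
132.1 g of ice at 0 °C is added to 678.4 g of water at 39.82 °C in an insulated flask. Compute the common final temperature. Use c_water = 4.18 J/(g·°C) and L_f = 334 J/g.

T_f ≈ 20.3 °C

Taking heat into each body as positive, Σ m c ΔT = 0:
latent heat to melt: 132.1·334 = 44121; warm the meltwater: 552.18 T; water cools: 678.4·4.18·(T − 39.82) = 2835.7(T − 39.82)
3387.9 T = 112918 − 44121 = 68797
T ≈ 20.31 °C. Since T > 0 °C, the all-ice-melts assumption holds.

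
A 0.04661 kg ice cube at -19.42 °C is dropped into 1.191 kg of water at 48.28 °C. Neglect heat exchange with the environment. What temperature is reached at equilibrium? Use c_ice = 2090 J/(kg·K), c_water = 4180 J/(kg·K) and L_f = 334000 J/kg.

Energy conservation, ΣQ = 0:
ice -19.42→0 °C: 0.04661×2090×19.42 = 1891.8
  fusion: m_ice L_f = 0.04661×334000 = 15568
  warm the meltwater: 194.83 T
  water cools: 1.191×4180×(T − 48.28) = 4978.4(T − 48.28)
5173.2 T = 240356 − 17460 = 222897
T ≈ 43.09 °C. Since T > 0 °C, the all-ice-melts assumption holds.

T_f ≈ 43.1 °C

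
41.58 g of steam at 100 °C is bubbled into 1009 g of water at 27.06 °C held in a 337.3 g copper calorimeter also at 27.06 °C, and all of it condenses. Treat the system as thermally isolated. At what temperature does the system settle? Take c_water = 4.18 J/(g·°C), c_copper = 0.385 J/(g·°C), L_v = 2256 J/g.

T_f ≈ 50.6 °C

Energy conservation, ΣQ = 0:
condense steam: −41.58×2256 = −93804
  condensate cools 100→T: 41.58×4.18×(T − 100) = 173.8(T − 100)
  original water: 4217.6(T − 27.06)
  copper cup: 337.3×0.385×(T − 27.06) = 129.86(T − 27.06)
4521.3 T = 93804 + 17380 + 117643 = 228828
T ≈ 50.61 °C — below 100 °C, confirming all the steam condensed.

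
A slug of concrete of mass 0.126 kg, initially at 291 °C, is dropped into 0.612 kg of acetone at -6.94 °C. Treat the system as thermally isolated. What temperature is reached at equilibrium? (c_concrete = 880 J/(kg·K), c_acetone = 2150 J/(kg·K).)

T_f ≈ 16.2 °C

Let T be the final temperature. ΣQ_i = 0:
0.126×880×(T − 291) + 0.612×2150×(T − (-6.94)) = 0
(110.88 + 1315.8) T = 110.88×291 + 1315.8×(-6.94)
T = 23134 / 1426.7 = 16.2 °C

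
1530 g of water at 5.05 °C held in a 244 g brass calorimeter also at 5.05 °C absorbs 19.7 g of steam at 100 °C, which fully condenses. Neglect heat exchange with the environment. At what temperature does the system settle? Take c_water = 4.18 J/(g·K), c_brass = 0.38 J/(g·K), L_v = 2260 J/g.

T_f ≈ 13.0 °C

Let T be the final temperature. ΣQ_i = 0:
latent heat released on condensation: 19.7×2260 = 44522
  condensate cools 100→T: 19.7×4.18×(T − 100) = 82.35(T − 100)
  original water: 6395.4(T − 5.05)
  brass cup: 244×0.38×(T − 5.05) = 92.72(T − 5.05)
6570.5 T = 44522 + 8234.6 + 32765 = 85522
T ≈ 13.02 °C — below 100 °C, confirming all the steam condensed.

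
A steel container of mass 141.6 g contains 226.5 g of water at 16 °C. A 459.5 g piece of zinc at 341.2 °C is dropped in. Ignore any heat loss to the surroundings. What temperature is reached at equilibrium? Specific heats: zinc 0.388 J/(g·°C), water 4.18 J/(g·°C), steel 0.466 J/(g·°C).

T_f ≈ 64.7 °C

Energy conservation, ΣQ = 0:
459.5*0.388*(T − 341.2) + 226.5*4.18*(T − 16) + 141.6*0.466*(T − 16) = 0
178.29(T − 341.2) + 946.77(T − 16) + 65.99(T − 16) = 0
(178.29 + 946.77 + 65.99) T = 178.29*341.2 + 946.77*16 + 65.99*16
T ≈ 64.68 °C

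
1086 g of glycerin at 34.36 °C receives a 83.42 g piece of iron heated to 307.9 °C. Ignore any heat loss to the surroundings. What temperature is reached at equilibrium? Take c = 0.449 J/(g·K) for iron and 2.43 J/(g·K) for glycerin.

Setting the total heat transfer to zero:
83.42*0.449*(T − 307.9) + 1086*2.43*(T − 34.36) = 0
37.46(T − 307.9) + 2639(T − 34.36) = 0
(37.46 + 2639) T = 37.46*307.9 + 2639*34.36
T = 102208 / 2676.4 = 38.2 °C

T_f ≈ 38.2 °C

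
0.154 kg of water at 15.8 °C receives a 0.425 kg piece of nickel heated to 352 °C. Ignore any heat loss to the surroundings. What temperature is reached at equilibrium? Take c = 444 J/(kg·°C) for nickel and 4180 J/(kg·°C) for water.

T_f ≈ 92.0 °C

Energy conservation, ΣQ = 0:
0.425*444*(T − 352) + 0.154*4180*(T − 15.8) = 0
188.7(T − 352) + 643.72(T − 15.8) = 0
832.42 T = 76593
T = 76593/832.42 ≈ 92.01 °C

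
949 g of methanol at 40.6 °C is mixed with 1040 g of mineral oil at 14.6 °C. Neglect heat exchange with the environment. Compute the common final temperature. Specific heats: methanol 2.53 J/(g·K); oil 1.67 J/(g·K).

T_f ≈ 29.7 °C

Heat lost by the methanol equals heat gained by the oil:
949*2.53*(40.6 − T) = 1040*1.67*(T − 14.6)
2401(40.6 − T) = 1736.8(T − 14.6)
4137.8 T = 122837  ⇒  T ≈ 29.69 °C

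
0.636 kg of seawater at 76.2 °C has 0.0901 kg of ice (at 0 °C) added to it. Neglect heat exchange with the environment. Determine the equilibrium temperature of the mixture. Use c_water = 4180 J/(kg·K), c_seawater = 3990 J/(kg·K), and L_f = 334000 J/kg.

Let T be the final temperature. ΣQ_i = 0:
melt ice: 0.0901·334000 = 30093; meltwater 0→T: 0.0901·4180·T = 376.62 T; seawater: 2537.6(T − 76.2)
2914.3 T = 193368 − 30093 = 163275
T ≈ 56.03 °C — above 0 °C, consistent with complete melting.

T_f ≈ 56.0 °C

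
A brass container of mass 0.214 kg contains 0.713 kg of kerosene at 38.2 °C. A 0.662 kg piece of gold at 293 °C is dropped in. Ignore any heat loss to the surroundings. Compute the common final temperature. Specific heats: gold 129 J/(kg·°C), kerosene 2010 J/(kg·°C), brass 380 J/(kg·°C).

Setting the total heat transfer to zero:
0.662×129×(T − 293) + 0.713×2010×(T − 38.2) + 0.214×380×(T − 38.2) = 0
85.4(T − 293) + 1433.1(T − 38.2) + 81.32(T − 38.2) = 0
(85.4 + 1433.1 + 81.32) T = 85.4×293 + 1433.1×38.2 + 81.32×38.2
T = 82874/1599.8 ≈ 51.80 °C

T_f ≈ 51.8 °C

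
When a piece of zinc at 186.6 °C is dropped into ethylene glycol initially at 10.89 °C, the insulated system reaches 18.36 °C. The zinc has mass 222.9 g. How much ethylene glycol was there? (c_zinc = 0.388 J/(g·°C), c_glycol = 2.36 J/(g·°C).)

m ≈ 825 g

Taking heat into each body as positive, Σ m c ΔT = 0:
222.9×0.388×(18.36 − 186.6) + m×2.36×(18.36 − 10.89) = 0
17.63 m = 14550
m = 14550/17.63 ≈ 825.4 g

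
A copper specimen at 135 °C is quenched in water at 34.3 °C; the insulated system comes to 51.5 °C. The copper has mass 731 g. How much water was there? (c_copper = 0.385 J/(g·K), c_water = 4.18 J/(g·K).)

m ≈ 327 g

Heat lost by the copper = heat gained by the water:
731×0.385×(135 − 51.5) = m×4.18×(51.5 − 34.3)
71.9 m = 23500  ⇒  m ≈ 326.9 g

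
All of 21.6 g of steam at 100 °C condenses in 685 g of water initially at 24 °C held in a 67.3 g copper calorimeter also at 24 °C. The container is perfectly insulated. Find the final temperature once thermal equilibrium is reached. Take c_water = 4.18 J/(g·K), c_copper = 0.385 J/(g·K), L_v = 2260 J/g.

Sum of m c ΔT and latent-heat terms is zero:
latent heat released on condensation: 21.6·2260 = 48816; condensate cools 100→T: 21.6·4.18·(T − 100) = 90.29(T − 100); water warms: 685·4.18·(T − 24) = 2863.3(T − 24); copper cup: 67.3·0.385·(T − 24) = 25.91(T − 24)
2979.5 T = 48816 + 9028.8 + 69341 = 127186
T ≈ 42.69 °C, under the boiling point, so the assumption holds.

T_f ≈ 42.7 °C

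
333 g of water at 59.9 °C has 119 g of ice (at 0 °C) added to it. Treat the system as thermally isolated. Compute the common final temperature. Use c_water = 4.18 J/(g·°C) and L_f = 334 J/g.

T_f ≈ 23.1 °C

Sum of m c ΔT and latent-heat terms is zero:
fusion: m_ice L_f = 119×334 = 39746
  warm the meltwater: 497.42 T
  water cools: 333×4.18×(T − 59.9) = 1391.9(T − 59.9)
1889.4 T = 83377 − 39746 = 43631
T ≈ 23.09 °C (positive, so assuming full melt was valid).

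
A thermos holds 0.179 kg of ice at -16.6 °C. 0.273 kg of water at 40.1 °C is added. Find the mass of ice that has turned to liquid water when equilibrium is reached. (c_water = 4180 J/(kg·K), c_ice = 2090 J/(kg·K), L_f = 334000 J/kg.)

m_melted ≈ 0.118 kg

Water can give up m c ΔT = 0.273×4180×40.1 = 45760 J before reaching 0 °C.
Of that, 0.179×2090×16.6 = 6210.2 J goes to bring the ice to 0 °C, leaving 39549 J.
Melting all 0.179 kg of ice would need 0.179×334000 = 59786 J.
Since 39549 < 59786 J, not all the ice melts; equilibrium is at 0 °C.
m_melted×334000 = 39549  ⇒  m_melted ≈ 0.1184 kg.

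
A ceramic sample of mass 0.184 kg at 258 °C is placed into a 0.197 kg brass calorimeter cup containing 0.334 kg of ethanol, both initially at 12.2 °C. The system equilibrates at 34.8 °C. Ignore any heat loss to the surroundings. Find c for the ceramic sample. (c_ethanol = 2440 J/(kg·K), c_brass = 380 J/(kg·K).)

Heat gained plus heat lost sum to zero:
0.184·c·(34.8 − 258) + 0.334·2440·(34.8 − 12.2) + 0.197·380·(34.8 − 12.2) = 0
-41.07 c = -20110
c = -20110/-41.07 ≈ 489.7 J/(kg·K)

c ≈ 490 J/(kg·K)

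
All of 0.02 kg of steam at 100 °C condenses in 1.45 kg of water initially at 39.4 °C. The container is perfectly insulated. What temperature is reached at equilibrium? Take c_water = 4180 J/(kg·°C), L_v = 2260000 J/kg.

T_f ≈ 47.6 °C

Taking heat into each body as positive, Σ m c ΔT = 0:
steam→water at 100 °C releases m L_v = 0.02·2260000 = 45200
  condensed water 100 °C→T: 83.6(T − 100)
  water warms: 1.45·4180·(T − 39.4) = 6061(T − 39.4)
6144.6 T = 45200 + 8360 + 238803 = 292363
T ≈ 47.58 °C, under the boiling point, so the assumption holds.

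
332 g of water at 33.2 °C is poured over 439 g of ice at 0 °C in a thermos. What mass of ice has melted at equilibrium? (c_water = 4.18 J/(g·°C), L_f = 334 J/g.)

m_melted ≈ 138 g

Heat available from the water dropping to 0 °C: 332×4.18×33.2 = 46074 J.
To melt every bit of ice: 439×334 = 146626 J.
Since 46074 < 146626 J, not all the ice melts; equilibrium is at 0 °C.
m_melted×334 = 46074  ⇒  m_melted ≈ 137.9 g.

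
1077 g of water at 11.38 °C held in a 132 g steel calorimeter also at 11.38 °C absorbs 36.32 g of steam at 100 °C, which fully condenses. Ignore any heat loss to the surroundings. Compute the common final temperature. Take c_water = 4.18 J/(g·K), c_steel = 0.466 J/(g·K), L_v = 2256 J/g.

T_f ≈ 31.6 °C

Sum of m c ΔT and latent-heat terms is zero:
condense steam: −36.32×2256 = −81938; condensed water 100 °C→T: 151.82(T − 100); original water: 4501.9(T − 11.38); steel cup: 132×0.466×(T − 11.38) = 61.51(T − 11.38)
4715.2 T = 81938 + 15182 + 51931 = 149051
T ≈ 31.61 °C, under the boiling point, so the assumption holds.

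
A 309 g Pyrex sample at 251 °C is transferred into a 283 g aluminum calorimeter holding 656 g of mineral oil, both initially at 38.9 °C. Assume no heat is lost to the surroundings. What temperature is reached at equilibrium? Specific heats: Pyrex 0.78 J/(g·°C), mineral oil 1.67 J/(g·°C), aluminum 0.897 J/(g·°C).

T_f ≈ 71.0 °C

T_f = Σ m_i c_i T_i / Σ m_i c_i:
T_f = (241.02·251 + 1095.5·38.9 + 253.85·38.9) / (241.02 + 1095.5 + 253.85)
    = 112987 / 1590.4 ≈ 71.04 °C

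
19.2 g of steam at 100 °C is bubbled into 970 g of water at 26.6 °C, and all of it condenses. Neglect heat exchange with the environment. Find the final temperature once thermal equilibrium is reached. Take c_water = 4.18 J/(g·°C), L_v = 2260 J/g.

T_f ≈ 38.5 °C

Let T be the final temperature. ΣQ_i = 0:
latent heat released on condensation: 19.2·2260 = 43392; condensed water 100 °C→T: 80.26(T − 100); original water: 4054.6(T − 26.6)
4134.9 T = 43392 + 8025.6 + 107852 = 159270
T ≈ 38.52 °C — below 100 °C, confirming all the steam condensed.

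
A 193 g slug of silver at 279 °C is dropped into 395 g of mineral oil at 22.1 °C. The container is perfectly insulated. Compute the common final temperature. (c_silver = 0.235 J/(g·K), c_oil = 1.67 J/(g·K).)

T_f ≈ 38.6 °C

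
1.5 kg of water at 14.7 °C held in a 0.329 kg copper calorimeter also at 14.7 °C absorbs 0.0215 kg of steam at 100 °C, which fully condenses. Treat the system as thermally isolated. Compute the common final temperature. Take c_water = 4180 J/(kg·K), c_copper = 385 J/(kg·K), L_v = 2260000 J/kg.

T_f ≈ 23.4 °C

Energy balance with sensible and latent terms:
condense steam: −0.0215·2260000 = −48590
  condensate cools 100→T: 0.0215·4180·(T − 100) = 89.87(T − 100)
  water warms: 1.5·4180·(T − 14.7) = 6270(T − 14.7)
  cup: 126.67(T − 14.7)
6486.5 T = 48590 + 8987 + 94031 = 151608
T ≈ 23.37 °C — below 100 °C, confirming all the steam condensed.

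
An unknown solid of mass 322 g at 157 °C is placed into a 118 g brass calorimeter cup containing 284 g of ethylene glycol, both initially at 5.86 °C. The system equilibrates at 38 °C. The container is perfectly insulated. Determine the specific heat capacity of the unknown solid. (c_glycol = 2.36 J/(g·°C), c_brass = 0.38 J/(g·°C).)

Conservation of energy gives ΣQ = 0:
322×c×(38 − 157) + 284×2.36×(38 − 5.86) + 118×0.38×(38 − 5.86) = 0
-38318 c = -22983
c = -22983/-38318 ≈ 0.5998 J/(g·°C)

c ≈ 0.6 J/(g·°C)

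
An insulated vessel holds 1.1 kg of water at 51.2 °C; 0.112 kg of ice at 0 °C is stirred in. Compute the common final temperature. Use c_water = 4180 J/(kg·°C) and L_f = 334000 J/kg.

Sum of m c ΔT and latent-heat terms is zero:
latent heat to melt: 0.112·334000 = 37408; warm the meltwater: 468.16 T; water cools: 1.1·4180·(T − 51.2) = 4598(T − 51.2)
5066.2 T = 235418 − 37408 = 198010
T ≈ 39.08 °C. Since T > 0 °C, the all-ice-melts assumption holds.

T_f ≈ 39.1 °C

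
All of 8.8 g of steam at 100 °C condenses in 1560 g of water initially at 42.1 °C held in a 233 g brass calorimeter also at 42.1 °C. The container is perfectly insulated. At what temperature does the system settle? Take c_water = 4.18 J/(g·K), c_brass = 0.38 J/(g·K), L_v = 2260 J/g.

T_f ≈ 45.4 °C

Conservation of energy gives ΣQ = 0:
condense steam: −8.8·2260 = −19888
  condensate cools 100→T: 8.8·4.18·(T − 100) = 36.78(T − 100)
  original water: 6520.8(T − 42.1)
  brass cup: 233·0.38·(T − 42.1) = 88.54(T − 42.1)
6646.1 T = 19888 + 3678.4 + 278253 = 301820
T ≈ 45.41 °C (< 100 °C, so full condensation is consistent).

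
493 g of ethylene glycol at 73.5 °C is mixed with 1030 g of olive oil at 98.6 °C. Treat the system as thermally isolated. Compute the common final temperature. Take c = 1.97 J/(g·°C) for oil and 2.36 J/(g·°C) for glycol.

T_f ≈ 89.5 °C

Let T be the final temperature. ΣQ_i = 0:
1030*1.97*(T − 98.6) + 493*2.36*(T − 73.5) = 0
2029.1(T − 98.6) + 1163.5(T − 73.5) = 0
3192.6 T = 285585
T ≈ 89.45 °C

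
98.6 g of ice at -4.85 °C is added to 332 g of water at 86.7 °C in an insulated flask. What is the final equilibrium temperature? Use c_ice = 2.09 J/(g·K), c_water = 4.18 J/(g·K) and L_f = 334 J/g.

Setting the total heat transfer to zero:
warm ice to 0 °C: 98.6·2.09·(0 − (-4.85)) = 999.46
  fusion: m_ice L_f = 98.6·334 = 32932
  warm the meltwater: 412.15 T
  water cools: 332·4.18·(T − 86.7) = 1387.8(T − 86.7)
1799.9 T = 120319 − 33932 = 86387
T ≈ 48.00 °C — above 0 °C, consistent with complete melting.

T_f ≈ 48.0 °C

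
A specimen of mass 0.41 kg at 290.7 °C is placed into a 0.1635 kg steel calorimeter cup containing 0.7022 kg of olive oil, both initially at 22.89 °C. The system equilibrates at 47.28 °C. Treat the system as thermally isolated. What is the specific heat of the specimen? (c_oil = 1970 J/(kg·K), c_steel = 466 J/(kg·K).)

c ≈ 357 J/(kg·K)

Taking heat into each body as positive, Σ m c ΔT = 0:
0.41×c×(47.28 − 290.7) + 0.7022×1970×(47.28 − 22.89) + 0.1635×466×(47.28 − 22.89) = 0
-99.8 c = -35598
c = -35598/-99.8 ≈ 356.7 J/(kg·K)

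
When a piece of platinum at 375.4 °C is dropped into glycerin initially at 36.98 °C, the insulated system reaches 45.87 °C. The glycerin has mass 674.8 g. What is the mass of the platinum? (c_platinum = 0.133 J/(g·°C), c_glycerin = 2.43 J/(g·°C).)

m ≈ 333 g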